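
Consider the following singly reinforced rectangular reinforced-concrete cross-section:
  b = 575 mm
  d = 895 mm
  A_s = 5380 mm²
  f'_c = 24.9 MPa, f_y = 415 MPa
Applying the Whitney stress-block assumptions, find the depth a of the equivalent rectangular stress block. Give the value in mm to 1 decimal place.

T = A_s f_y = 5380 × 415 = 2232700 N = 2232.7 kN.
Setting C = 0.85 f'_c a b equal to T: a = 2232700/(0.85 × 24.9 × 575) = 183.5 mm.

a ≈ 183.5 mm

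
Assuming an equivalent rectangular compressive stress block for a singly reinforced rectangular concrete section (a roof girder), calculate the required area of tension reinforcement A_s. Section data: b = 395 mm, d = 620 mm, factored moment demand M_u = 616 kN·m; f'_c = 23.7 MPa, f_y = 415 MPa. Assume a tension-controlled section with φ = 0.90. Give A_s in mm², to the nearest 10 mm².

M_n = M_u/φ = 616/0.90 = 684.444 kN·m.
With M_n = 0.85 f'_c a b (d − a/2), solve the quadratic for a:
a = d − √(d² − 2M_n/(0.85 f'_c b)) = 620 − √(620² − 2 × 684.444×10⁶/(0.85 × 23.7 × 395)) = 159.16 mm.
A_s = 0.85 f'_c a b / f_y = 0.85 × 23.7 × 159.16 × 395 / 415 = 3051.8 mm².

A_s ≈ 3050 mm²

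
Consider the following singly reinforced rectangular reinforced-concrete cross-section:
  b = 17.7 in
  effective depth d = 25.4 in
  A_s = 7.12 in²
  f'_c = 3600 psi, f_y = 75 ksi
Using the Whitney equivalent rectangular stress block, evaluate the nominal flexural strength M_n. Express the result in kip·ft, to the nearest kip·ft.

M_n ≈ 911 kip·ft

T = A_s f_y = 7.12 × 75 = 534 kips.
a = T/(0.85 f'_c b) = 534/(0.85 × 3.6 × 17.7) = 9.859 in.
M_n = T(d − a/2) = 534 × (25.4 − 4.9295) = 10931.2 kip·in = 10931.2/12 = 910.93 kip·ft.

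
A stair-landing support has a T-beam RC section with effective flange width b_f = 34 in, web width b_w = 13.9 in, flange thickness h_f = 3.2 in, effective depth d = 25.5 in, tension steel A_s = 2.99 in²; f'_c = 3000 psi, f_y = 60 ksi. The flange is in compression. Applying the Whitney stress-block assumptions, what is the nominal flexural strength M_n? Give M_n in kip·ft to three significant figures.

Tension: T = A_s f_y = 2.99 × 60 = 179.4 kips.
Try a within the flange: a = T/(0.85 f'_c b_f) = 179.4/(0.85 × 3 × 34) = 2.069 in.
Since a = 2.069 ≤ h_f = 3.2 in, the stress block lies entirely in the flange; analyse as a rectangular beam of width b_f.
M_n = T(d − a/2) = 179.4 × (25.5 − 1.0345) = 4389.1 kip·in.
M_n = 4389.1/12 = 365.76 kip·ft.

M_n ≈ 366 kip·ft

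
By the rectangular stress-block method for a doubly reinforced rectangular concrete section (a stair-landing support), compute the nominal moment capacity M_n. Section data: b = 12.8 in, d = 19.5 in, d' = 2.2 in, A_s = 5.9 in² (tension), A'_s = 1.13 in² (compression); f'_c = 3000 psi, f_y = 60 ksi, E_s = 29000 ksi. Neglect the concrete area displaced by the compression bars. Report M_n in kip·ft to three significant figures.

M_n ≈ 458 kip·ft

Assume both steels yield.
a = (A_s − A'_s) f_y/(0.85 f'_c b) = (5.9 − 1.13) × 60/(0.85 × 3 × 12.8) = 8.768 in.
c = a/β₁ = 8.768/0.85 = 10.315 in; ε'_s = 0.003(c − d')/c = 0.0024 ≥ ε_y = 0.0021, so the compression steel yields.
M_n = (A_s − A'_s) f_y (d − a/2) + A'_s f_y (d − d') = 286.2 × (19.5 − 4.384) + 67.8 × (19.5 − 2.2) = 4326.2 + 1172.9 = 5499.1 kip·in = 5499.1/12 = 458.26 kip·ft.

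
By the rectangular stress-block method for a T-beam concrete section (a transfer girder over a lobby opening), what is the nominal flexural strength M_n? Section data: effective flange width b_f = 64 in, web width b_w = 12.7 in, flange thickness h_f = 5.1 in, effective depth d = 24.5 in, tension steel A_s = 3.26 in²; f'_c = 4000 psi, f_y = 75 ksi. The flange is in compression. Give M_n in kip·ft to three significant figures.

Tension: T = A_s f_y = 3.26 × 75 = 244.5 kips.
Try a within the flange: a = T/(0.85 f'_c b_f) = 244.5/(0.85 × 4 × 64) = 1.124 in.
Since a = 1.124 ≤ h_f = 5.1 in, the stress block lies entirely in the flange; analyse as a rectangular beam of width b_f.
M_n = T(d − a/2) = 244.5 × (24.5 − 0.562) = 5852.8 kip·in.
M_n = 5852.8/12 = 487.73 kip·ft.

M_n ≈ 488 kip·ft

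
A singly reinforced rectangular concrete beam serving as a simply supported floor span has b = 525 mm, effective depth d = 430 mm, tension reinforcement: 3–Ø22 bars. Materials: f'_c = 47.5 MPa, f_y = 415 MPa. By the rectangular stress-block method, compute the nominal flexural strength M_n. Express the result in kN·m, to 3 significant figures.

M_n ≈ 198 kN·m

A_s = 3 × 380 = 1140 mm².
T = A_s f_y = 1140 × 415 = 473100 N = 473.1 kN.
From C = T: a = T/(0.85 f'_c b) = 473100/(0.85 × 47.5 × 525) = 22.32 mm.
M_n = T(d − a/2) = 473.1 kN × (430 − 11.16) mm = 198.15 kN·m.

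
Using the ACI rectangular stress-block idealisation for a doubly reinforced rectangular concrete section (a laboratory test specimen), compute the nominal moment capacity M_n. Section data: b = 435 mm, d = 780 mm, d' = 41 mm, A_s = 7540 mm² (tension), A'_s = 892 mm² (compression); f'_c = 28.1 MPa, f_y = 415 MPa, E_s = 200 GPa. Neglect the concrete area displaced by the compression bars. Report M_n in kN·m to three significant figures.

M_n ≈ 2060 kN·m

Assume both tension and compression steel yield.
Net tension couple steel: A_s − A'_s = 6648 mm².
a = (A_s − A'_s) f_y / (0.85 f'_c b) = 2758920/(0.85 × 28.1 × 435) = 265.54 mm.
c = a/β₁ = 265.54/0.849 = 312.77 mm; ε'_s = 0.003(c − d')/c = 0.0026 ≥ f_y/E_s = 0.0021, so compression steel does yield.
M_n = (A_s − A'_s) f_y (d − a/2) + A'_s f_y (d − d') = [2758920 × (780 − 132.77) + 370180 × (780 − 41)] × 10⁻⁶ = 1785.66 + 273.56 = 2059.22 kN·m.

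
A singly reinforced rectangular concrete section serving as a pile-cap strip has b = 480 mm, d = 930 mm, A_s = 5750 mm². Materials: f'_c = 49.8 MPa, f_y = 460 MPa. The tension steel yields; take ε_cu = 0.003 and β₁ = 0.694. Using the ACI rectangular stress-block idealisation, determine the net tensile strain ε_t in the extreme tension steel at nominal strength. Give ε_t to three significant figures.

a = A_s f_y/(0.85 f'_c b) = 130.18 mm.
β₁ = 0.694, so c = a/β₁ = 130.18/0.694 = 187.58 mm.
From the linear strain diagram with ε_cu = 0.003: ε_t = 0.003 (d − c)/c = 0.003 × (930 − 187.58)/187.58 = 0.0119.
Since ε_t ≥ 0.005, the section is tension-controlled.

ε_t ≈ 0.0119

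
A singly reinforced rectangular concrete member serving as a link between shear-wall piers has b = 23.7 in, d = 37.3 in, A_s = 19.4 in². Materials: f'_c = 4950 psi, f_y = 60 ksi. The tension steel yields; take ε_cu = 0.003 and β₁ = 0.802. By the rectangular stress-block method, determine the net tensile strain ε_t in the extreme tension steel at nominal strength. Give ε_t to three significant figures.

a = A_s f_y/(0.85 f'_c b) = 11.673 in.
β₁ = 0.802, so c = a/β₁ = 11.673/0.802 = 14.555 in.
From the linear strain diagram with ε_cu = 0.003: ε_t = 0.003 (d − c)/c = 0.003 × (37.3 − 14.555)/14.555 = 0.00469.
ε_t is between 0.004 and 0.005 — transition zone.

ε_t ≈ 0.00469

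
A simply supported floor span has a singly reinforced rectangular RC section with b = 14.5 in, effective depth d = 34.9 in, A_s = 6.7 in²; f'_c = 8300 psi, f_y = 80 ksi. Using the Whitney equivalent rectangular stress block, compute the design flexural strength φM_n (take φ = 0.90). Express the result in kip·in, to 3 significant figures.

φM_n ≈ 15600 kip·in

T = A_s f_y = 6.7 × 80 = 536 kips.
a = T/(0.85 f'_c b) = 536/(0.85 × 8.3 × 14.5) = 5.240 in.
M_n = T(d − a/2) = 536 × (34.9 − 2.62) = 17302.1 kip·in.
φM_n = 0.90 × 17302.1 = 15571.9 kip·in.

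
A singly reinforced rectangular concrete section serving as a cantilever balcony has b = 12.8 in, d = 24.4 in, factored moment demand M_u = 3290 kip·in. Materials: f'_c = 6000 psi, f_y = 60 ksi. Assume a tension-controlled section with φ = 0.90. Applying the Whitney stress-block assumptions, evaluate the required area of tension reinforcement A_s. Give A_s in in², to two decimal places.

M_n = M_u/φ = 3290/0.90 = 3655.56 kip·in.
From M_n = 0.85 f'_c a b (d − a/2):
a = d − √(d² − 2M_n/(0.85 f'_c b)) = 24.4 − √(24.4² − 2 × 3655.56/(0.85 × 6 × 12.8)) = 2.414 in.
A_s = 0.85 f'_c a b / f_y = 0.85 × 6 × 2.414 × 12.8 / 60 = 2.626 in².

A_s ≈ 2.63 in²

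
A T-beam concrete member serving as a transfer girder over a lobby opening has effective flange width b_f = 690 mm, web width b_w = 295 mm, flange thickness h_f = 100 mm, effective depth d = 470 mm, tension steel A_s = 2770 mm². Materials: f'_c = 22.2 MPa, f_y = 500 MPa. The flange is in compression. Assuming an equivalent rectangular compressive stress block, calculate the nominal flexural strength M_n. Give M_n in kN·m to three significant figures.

M_n ≈ 577 kN·m

Tension: T = A_s f_y = 2770 × 500 = 1385000 N.
Try a within the flange: a = T/(0.85 f'_c b_f) = 1385000/(0.85 × 22.2 × 690) = 106.37 mm.
a = 106.37 > h_f = 100 mm: the block extends into the web. Split into flange-overhang and web parts.
C_f = 0.85 f'_c (b_f − b_w) h_f = 0.85 × 22.2 × (690 − 295) × 100 = 745365 N.
Remaining web compression depth: a_w = (T − C_f)/(0.85 f'_c b_w) = (1385000 − 745365)/(0.85 × 22.2 × 295) = 114.90 mm.
M_n = C_f(d − h_f/2) + (T − C_f)(d − a_w/2) = 745365 × (470 − 50) + 639635 × (470 − 57.45) = 313.05 + 263.88 = 576.93 × 10⁶ N·mm.
M_n = 576.93 kN·m.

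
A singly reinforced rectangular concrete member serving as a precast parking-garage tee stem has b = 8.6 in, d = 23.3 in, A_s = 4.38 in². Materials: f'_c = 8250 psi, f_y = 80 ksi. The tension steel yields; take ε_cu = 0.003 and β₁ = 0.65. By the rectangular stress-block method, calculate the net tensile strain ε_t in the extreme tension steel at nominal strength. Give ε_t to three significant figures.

ε_t ≈ 0.00482

a = A_s f_y/(0.85 f'_c b) = 5.810 in.
β₁ = 0.65, so c = a/β₁ = 5.810/0.65 = 8.938 in.
From the linear strain diagram with ε_cu = 0.003: ε_t = 0.003 (d − c)/c = 0.003 × (23.3 − 8.938)/8.938 = 0.00482.
ε_t is between 0.004 and 0.005 — transition zone.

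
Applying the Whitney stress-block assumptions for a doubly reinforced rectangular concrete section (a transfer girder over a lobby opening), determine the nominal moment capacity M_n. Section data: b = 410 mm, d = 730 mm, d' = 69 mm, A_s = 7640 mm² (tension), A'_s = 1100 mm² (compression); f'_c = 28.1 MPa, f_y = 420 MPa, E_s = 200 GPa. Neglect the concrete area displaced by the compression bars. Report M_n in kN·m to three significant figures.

Assume both tension and compression steel yield.
Net tension couple steel: A_s − A'_s = 6540 mm².
a = (A_s − A'_s) f_y / (0.85 f'_c b) = 2746800/(0.85 × 28.1 × 410) = 280.49 mm.
c = a/β₁ = 280.49/0.849 = 330.38 mm; ε'_s = 0.003(c − d')/c = 0.0024 ≥ f_y/E_s = 0.0021, so compression steel does yield.
M_n = (A_s − A'_s) f_y (d − a/2) + A'_s f_y (d − d') = [2746800 × (730 − 140.245) + 462000 × (730 − 69)] × 10⁻⁶ = 1619.94 + 305.38 = 1925.32 kN·m.

M_n ≈ 1930 kN·m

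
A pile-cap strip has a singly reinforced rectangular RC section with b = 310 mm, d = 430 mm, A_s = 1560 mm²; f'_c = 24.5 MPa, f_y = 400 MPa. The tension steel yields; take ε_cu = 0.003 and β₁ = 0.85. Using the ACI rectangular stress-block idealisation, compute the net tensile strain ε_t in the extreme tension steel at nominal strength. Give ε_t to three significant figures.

a = A_s f_y/(0.85 f'_c b) = 96.66 mm.
β₁ = 0.85, so c = a/β₁ = 96.66/0.85 = 113.72 mm.
From the linear strain diagram with ε_cu = 0.003: ε_t = 0.003 (d − c)/c = 0.003 × (430 − 113.72)/113.72 = 0.00834.
Since ε_t ≥ 0.005, the section is tension-controlled.

ε_t ≈ 0.00834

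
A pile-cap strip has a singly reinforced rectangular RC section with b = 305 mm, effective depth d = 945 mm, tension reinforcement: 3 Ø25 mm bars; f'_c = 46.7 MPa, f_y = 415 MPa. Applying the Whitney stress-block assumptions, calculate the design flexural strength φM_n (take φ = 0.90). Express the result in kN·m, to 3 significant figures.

A_s = 3 × 491 = 1473 mm².
T = A_s f_y = 1473 × 415 = 611295 N = 611.295 kN.
From C = T: a = T/(0.85 f'_c b) = 611295/(0.85 × 46.7 × 305) = 50.49 mm.
M_n = T(d − a/2) = 611.295 kN × (945 − 25.245) mm = 562.24 kN·m.
φM_n = 0.90 × 562.24 = 506.02 kN·m.

φM_n ≈ 506 kN·m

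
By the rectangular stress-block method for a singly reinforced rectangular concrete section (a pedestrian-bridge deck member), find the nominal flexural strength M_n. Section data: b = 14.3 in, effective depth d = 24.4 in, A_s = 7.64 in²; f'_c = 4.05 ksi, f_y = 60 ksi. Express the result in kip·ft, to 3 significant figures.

T = A_s f_y = 7.64 × 60 = 458.4 kips.
a = T/(0.85 f'_c b) = 458.4/(0.85 × 4.05 × 14.3) = 9.312 in.
M_n = T(d − a/2) = 458.4 × (24.4 − 4.656) = 9050.6 kip·in = 9050.6/12 = 754.22 kip·ft.

M_n ≈ 754 kip·ft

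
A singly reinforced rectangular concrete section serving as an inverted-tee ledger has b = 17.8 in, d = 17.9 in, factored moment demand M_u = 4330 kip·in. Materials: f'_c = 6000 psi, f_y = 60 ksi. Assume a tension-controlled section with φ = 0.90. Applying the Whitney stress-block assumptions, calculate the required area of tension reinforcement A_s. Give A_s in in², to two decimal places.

M_n = M_u/φ = 4330/0.90 = 4811.11 kip·in.
From M_n = 0.85 f'_c a b (d − a/2):
a = d − √(d² − 2M_n/(0.85 f'_c b)) = 17.9 − √(17.9² − 2 × 4811.11/(0.85 × 6 × 17.8)) = 3.257 in.
A_s = 0.85 f'_c a b / f_y = 0.85 × 6 × 3.257 × 17.8 / 60 = 4.928 in².

A_s ≈ 4.93 in²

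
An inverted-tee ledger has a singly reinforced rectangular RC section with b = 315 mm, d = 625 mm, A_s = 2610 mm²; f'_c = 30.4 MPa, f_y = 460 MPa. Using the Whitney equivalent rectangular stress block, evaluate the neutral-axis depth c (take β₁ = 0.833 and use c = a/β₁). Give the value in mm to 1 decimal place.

c ≈ 177.1 mm

T = A_s f_y = 2610 × 460 = 1200600 N = 1200.6 kN.
Setting C = 0.85 f'_c a b equal to T: a = 1200600/(0.85 × 30.4 × 315) = 147.501 mm.
With β₁ = 0.833, c = a/β₁ = 147.501/0.833 = 177.1 mm.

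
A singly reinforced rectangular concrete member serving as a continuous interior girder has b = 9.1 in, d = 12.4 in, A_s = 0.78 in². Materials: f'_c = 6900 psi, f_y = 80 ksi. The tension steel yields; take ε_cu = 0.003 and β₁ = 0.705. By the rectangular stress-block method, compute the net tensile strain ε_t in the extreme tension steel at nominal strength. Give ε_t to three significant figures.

a = A_s f_y/(0.85 f'_c b) = 1.169 in.
β₁ = 0.705, so c = a/β₁ = 1.169/0.705 = 1.658 in.
From the linear strain diagram with ε_cu = 0.003: ε_t = 0.003 (d − c)/c = 0.003 × (12.4 − 1.658)/1.658 = 0.0194.
Since ε_t ≥ 0.005, the section is tension-controlled.

ε_t ≈ 0.0194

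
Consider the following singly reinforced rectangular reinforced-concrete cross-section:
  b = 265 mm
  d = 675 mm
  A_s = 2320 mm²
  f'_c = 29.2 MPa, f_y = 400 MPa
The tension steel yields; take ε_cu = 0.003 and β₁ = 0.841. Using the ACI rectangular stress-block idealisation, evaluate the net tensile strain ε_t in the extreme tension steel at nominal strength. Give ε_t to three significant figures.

a = A_s f_y/(0.85 f'_c b) = 141.09 mm.
β₁ = 0.841, so c = a/β₁ = 141.09/0.841 = 167.76 mm.
From the linear strain diagram with ε_cu = 0.003: ε_t = 0.003 (d − c)/c = 0.003 × (675 − 167.76)/167.76 = 0.00907.
Since ε_t ≥ 0.005, the section is tension-controlled.

ε_t ≈ 0.00907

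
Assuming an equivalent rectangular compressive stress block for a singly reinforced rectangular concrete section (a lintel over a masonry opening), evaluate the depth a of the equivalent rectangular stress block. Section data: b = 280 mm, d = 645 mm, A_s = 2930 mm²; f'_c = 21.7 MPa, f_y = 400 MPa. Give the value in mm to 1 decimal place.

a ≈ 226.9 mm

T = A_s f_y = 2930 × 400 = 1172000 N = 1172 kN.
Setting C = 0.85 f'_c a b equal to T: a = 1172000/(0.85 × 21.7 × 280) = 226.9 mm.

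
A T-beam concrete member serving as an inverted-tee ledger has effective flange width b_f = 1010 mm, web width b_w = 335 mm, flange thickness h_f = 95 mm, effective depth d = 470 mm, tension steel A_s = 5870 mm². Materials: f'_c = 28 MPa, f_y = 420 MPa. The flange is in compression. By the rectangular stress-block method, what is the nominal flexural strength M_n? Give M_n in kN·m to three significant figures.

M_n ≈ 1030 kN·m

Tension: T = A_s f_y = 5870 × 420 = 2465400 N.
Try a within the flange: a = T/(0.85 f'_c b_f) = 2465400/(0.85 × 28 × 1010) = 102.56 mm.
a = 102.56 > h_f = 95 mm: the block extends into the web. Split into flange-overhang and web parts.
C_f = 0.85 f'_c (b_f − b_w) h_f = 0.85 × 28 × (1010 − 335) × 95 = 1526175 N.
Remaining web compression depth: a_w = (T − C_f)/(0.85 f'_c b_w) = (2465400 − 1526175)/(0.85 × 28 × 335) = 117.80 mm.
M_n = C_f(d − h_f/2) + (T − C_f)(d − a_w/2) = 1526175 × (470 − 47.5) + 939225 × (470 − 58.9) = 644.81 + 386.12 = 1030.93 × 10⁶ N·mm.
M_n = 1030.93 kN·m.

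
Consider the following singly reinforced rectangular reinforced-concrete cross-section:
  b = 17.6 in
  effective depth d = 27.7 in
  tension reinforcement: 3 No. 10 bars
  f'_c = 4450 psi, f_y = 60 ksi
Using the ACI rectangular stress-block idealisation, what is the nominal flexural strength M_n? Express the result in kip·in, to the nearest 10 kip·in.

A_s = 3 × 1.27 = 3.81 in².
T = A_s f_y = 3.81 × 60 = 228.6 kips.
a = T/(0.85 f'_c b) = 228.6/(0.85 × 4.45 × 17.6) = 3.434 in.
M_n = T(d − a/2) = 228.6 × (27.7 − 1.717) = 5939.7 kip·in.

M_n ≈ 5940 kip·in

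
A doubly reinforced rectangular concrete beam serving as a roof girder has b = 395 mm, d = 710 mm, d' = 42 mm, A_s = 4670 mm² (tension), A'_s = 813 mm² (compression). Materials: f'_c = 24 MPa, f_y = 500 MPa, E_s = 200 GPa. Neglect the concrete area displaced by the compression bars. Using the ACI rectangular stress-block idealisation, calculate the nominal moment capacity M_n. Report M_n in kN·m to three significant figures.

Assume both tension and compression steel yield.
Net tension couple steel: A_s − A'_s = 3857 mm².
a = (A_s − A'_s) f_y / (0.85 f'_c b) = 1928500/(0.85 × 24 × 395) = 239.33 mm.
c = a/β₁ = 239.33/0.85 = 281.56 mm; ε'_s = 0.003(c − d')/c = 0.0026 ≥ f_y/E_s = 0.0025, so compression steel does yield.
M_n = (A_s − A'_s) f_y (d − a/2) + A'_s f_y (d − d') = [1928500 × (710 − 119.665) + 406500 × (710 − 42)] × 10⁻⁶ = 1138.46 + 271.54 = 1410.00 kN·m.

M_n ≈ 1410 kN·m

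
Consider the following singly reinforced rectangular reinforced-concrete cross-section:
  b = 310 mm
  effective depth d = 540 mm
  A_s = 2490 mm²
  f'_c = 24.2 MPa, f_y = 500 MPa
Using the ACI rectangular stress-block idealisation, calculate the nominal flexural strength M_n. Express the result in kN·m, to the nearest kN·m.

T = A_s f_y = 2490 × 500 = 1245000 N = 1245 kN.
From C = T: a = T/(0.85 f'_c b) = 1245000/(0.85 × 24.2 × 310) = 195.24 mm.
M_n = T(d − a/2) = 1245 kN × (540 − 97.62) mm = 550.76 kN·m.

M_n ≈ 551 kN·m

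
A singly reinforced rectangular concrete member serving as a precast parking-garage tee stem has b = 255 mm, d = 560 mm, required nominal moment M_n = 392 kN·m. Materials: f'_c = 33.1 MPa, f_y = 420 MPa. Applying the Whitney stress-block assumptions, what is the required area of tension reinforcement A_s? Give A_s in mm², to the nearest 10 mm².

A_s ≈ 1840 mm²

With M_n = 0.85 f'_c a b (d − a/2), solve the quadratic for a:
a = d − √(d² − 2M_n/(0.85 f'_c b)) = 560 − √(560² − 2 × 392×10⁶/(0.85 × 33.1 × 255)) = 107.98 mm.
A_s = 0.85 f'_c a b / f_y = 0.85 × 33.1 × 107.98 × 255 / 420 = 1844.5 mm².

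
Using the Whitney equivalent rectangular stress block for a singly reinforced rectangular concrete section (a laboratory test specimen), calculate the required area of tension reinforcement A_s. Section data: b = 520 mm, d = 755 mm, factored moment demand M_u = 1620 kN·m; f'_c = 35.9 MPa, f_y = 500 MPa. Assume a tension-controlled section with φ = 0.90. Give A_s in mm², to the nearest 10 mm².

A_s ≈ 5370 mm²

M_n = M_u/φ = 1620/0.90 = 1800 kN·m.
With M_n = 0.85 f'_c a b (d − a/2), solve the quadratic for a:
a = d − √(d² − 2M_n/(0.85 f'_c b)) = 755 − √(755² − 2 × 1800×10⁶/(0.85 × 35.9 × 520)) = 169.21 mm.
A_s = 0.85 f'_c a b / f_y = 0.85 × 35.9 × 169.21 × 520 / 500 = 5370.0 mm².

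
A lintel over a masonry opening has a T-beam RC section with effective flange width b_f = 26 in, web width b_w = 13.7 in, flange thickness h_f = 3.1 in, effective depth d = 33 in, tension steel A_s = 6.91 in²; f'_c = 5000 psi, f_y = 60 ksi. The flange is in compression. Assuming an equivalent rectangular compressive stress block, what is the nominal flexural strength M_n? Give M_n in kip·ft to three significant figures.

Tension: T = A_s f_y = 6.91 × 60 = 414.6 kips.
Try a within the flange: a = T/(0.85 f'_c b_f) = 414.6/(0.85 × 5 × 26) = 3.752 in.
a = 3.752 > h_f = 3.1 in: the block extends into the web. Split into flange-overhang and web parts.
C_f = 0.85 f'_c (b_f − b_w) h_f = 0.85 × 5 × (26 − 13.7) × 3.1 = 162.1 kips.
Remaining web compression depth: a_w = (T − C_f)/(0.85 f'_c b_w) = (414.6 − 162.1)/(0.85 × 5 × 13.7) = 4.337 in.
M_n = C_f(d − h_f/2) + (T − C_f)(d − a_w/2) = 162.1 × (33 − 1.55) + 252.5 × (33 − 2.1685) = 5098.0 + 7785.0 = 12883.0 kip·in.
M_n = 12883.0/12 = 1073.58 kip·ft.

M_n ≈ 1070 kip·ft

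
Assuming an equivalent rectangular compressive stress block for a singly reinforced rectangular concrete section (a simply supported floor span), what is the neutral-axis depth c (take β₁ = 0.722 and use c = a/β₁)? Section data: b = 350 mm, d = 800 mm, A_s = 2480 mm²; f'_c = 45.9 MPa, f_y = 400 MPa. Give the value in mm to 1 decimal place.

T = A_s f_y = 2480 × 400 = 992000 N = 992 kN.
Setting C = 0.85 f'_c a b equal to T: a = 992000/(0.85 × 45.9 × 350) = 72.646 mm.
With β₁ = 0.722, c = a/β₁ = 72.646/0.722 = 100.6 mm.

c ≈ 100.6 mm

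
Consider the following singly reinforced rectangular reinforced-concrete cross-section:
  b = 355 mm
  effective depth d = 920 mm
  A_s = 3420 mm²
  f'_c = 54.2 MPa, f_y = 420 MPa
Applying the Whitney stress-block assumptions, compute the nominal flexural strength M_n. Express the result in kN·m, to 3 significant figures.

T = A_s f_y = 3420 × 420 = 1436400 N = 1436.4 kN.
From C = T: a = T/(0.85 f'_c b) = 1436400/(0.85 × 54.2 × 355) = 87.83 mm.
M_n = T(d − a/2) = 1436.4 kN × (920 − 43.915) mm = 1258.41 kN·m.

M_n ≈ 1260 kN·m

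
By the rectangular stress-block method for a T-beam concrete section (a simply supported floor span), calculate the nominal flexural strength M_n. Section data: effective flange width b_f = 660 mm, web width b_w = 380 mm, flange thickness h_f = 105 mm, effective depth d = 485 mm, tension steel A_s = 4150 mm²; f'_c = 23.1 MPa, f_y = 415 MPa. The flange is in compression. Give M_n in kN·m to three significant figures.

Tension: T = A_s f_y = 4150 × 415 = 1722250 N.
Try a within the flange: a = T/(0.85 f'_c b_f) = 1722250/(0.85 × 23.1 × 660) = 132.90 mm.
a = 132.90 > h_f = 105 mm: the block extends into the web. Split into flange-overhang and web parts.
C_f = 0.85 f'_c (b_f − b_w) h_f = 0.85 × 23.1 × (660 − 380) × 105 = 577269 N.
Remaining web compression depth: a_w = (T − C_f)/(0.85 f'_c b_w) = (1722250 − 577269)/(0.85 × 23.1 × 380) = 153.46 mm.
M_n = C_f(d − h_f/2) + (T − C_f)(d − a_w/2) = 577269 × (485 − 52.5) + 1144981 × (485 − 76.73) = 249.67 + 467.46 = 717.13 × 10⁶ N·mm.
M_n = 717.13 kN·m.

M_n ≈ 717 kN·m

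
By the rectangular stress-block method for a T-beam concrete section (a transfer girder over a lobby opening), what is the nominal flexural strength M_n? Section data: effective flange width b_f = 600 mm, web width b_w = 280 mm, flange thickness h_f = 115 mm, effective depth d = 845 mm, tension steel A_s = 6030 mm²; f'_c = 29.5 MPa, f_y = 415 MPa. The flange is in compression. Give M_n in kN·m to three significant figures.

Tension: T = A_s f_y = 6030 × 415 = 2502450 N.
Try a within the flange: a = T/(0.85 f'_c b_f) = 2502450/(0.85 × 29.5 × 600) = 166.33 mm.
a = 166.33 > h_f = 115 mm: the block extends into the web. Split into flange-overhang and web parts.
C_f = 0.85 f'_c (b_f − b_w) h_f = 0.85 × 29.5 × (600 − 280) × 115 = 922760 N.
Remaining web compression depth: a_w = (T − C_f)/(0.85 f'_c b_w) = (2502450 − 922760)/(0.85 × 29.5 × 280) = 225.00 mm.
M_n = C_f(d − h_f/2) + (T − C_f)(d − a_w/2) = 922760 × (845 − 57.5) + 1579690 × (845 − 112.5) = 726.67 + 1157.12 = 1883.79 × 10⁶ N·mm.
M_n = 1883.79 kN·m.

M_n ≈ 1880 kN·m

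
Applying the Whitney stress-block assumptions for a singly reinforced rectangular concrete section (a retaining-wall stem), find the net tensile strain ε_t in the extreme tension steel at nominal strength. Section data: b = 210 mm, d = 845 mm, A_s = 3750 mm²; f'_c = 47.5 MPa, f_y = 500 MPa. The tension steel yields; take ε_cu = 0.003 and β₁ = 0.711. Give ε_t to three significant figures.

ε_t ≈ 0.00515

a = A_s f_y/(0.85 f'_c b) = 221.14 mm.
β₁ = 0.711, so c = a/β₁ = 221.14/0.711 = 311.03 mm.
From the linear strain diagram with ε_cu = 0.003: ε_t = 0.003 (d − c)/c = 0.003 × (845 − 311.03)/311.03 = 0.00515.
Since ε_t ≥ 0.005, the section is tension-controlled.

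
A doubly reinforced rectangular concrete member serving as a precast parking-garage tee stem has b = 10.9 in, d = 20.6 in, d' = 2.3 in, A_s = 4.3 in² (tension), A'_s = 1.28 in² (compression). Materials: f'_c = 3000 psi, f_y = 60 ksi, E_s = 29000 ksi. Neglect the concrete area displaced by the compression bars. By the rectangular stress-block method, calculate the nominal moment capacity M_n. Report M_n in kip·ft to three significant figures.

M_n ≈ 379 kip·ft

Assume both steels yield.
a = (A_s − A'_s) f_y/(0.85 f'_c b) = (4.3 − 1.28) × 60/(0.85 × 3 × 10.9) = 6.519 in.
c = a/β₁ = 6.519/0.85 = 7.669 in; ε'_s = 0.003(c − d')/c = 0.0021 ≥ ε_y = 0.0021, so the compression steel yields.
M_n = (A_s − A'_s) f_y (d − a/2) + A'_s f_y (d − d') = 181.2 × (20.6 − 3.2595) + 76.8 × (20.6 − 2.3) = 3142.1 + 1405.4 = 4547.5 kip·in = 4547.5/12 = 378.96 kip·ft.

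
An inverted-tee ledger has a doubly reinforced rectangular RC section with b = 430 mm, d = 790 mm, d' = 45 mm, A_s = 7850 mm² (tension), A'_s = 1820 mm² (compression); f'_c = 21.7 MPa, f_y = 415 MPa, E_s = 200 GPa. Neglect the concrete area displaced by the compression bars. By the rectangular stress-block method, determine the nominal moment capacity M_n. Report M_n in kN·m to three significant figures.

M_n ≈ 2140 kN·m

Assume both tension and compression steel yield.
Net tension couple steel: A_s − A'_s = 6030 mm².
a = (A_s − A'_s) f_y / (0.85 f'_c b) = 2502450/(0.85 × 21.7 × 430) = 315.51 mm.
c = a/β₁ = 315.51/0.85 = 371.19 mm; ε'_s = 0.003(c − d')/c = 0.0026 ≥ f_y/E_s = 0.0021, so compression steel does yield.
M_n = (A_s − A'_s) f_y (d − a/2) + A'_s f_y (d − d') = [2502450 × (790 − 157.755) + 755300 × (790 − 45)] × 10⁻⁶ = 1582.16 + 562.70 = 2144.86 kN·m.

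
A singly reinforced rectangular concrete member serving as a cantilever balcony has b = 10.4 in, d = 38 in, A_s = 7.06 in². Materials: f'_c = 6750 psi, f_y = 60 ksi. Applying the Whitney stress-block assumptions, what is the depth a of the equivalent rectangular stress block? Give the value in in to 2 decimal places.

a ≈ 7.10 in

T = A_s f_y = 7.06 × 60 = 423.6 kips.
a = T/(0.85 f'_c b) = 423.6/(0.85 × 6.75 × 10.4) = 7.10 in.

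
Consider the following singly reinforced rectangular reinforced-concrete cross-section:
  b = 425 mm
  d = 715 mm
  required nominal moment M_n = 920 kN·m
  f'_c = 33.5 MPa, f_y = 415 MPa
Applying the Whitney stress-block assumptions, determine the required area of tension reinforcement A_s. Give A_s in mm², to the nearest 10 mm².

With M_n = 0.85 f'_c a b (d − a/2), solve the quadratic for a:
a = d − √(d² − 2M_n/(0.85 f'_c b)) = 715 − √(715² − 2 × 920×10⁶/(0.85 × 33.5 × 425)) = 115.68 mm.
A_s = 0.85 f'_c a b / f_y = 0.85 × 33.5 × 115.68 × 425 / 415 = 3373.4 mm².

A_s ≈ 3370 mm²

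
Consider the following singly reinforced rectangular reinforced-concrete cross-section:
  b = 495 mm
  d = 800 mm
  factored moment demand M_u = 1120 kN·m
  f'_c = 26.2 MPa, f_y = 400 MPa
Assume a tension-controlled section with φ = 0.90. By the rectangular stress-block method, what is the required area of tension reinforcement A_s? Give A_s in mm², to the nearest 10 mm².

M_n = M_u/φ = 1120/0.90 = 1244.44 kN·m.
With M_n = 0.85 f'_c a b (d − a/2), solve the quadratic for a:
a = d − √(d² − 2M_n/(0.85 f'_c b)) = 800 − √(800² − 2 × 1244.44×10⁶/(0.85 × 26.2 × 495)) = 156.40 mm.
A_s = 0.85 f'_c a b / f_y = 0.85 × 26.2 × 156.40 × 495 / 400 = 4310.2 mm².

A_s ≈ 4310 mm²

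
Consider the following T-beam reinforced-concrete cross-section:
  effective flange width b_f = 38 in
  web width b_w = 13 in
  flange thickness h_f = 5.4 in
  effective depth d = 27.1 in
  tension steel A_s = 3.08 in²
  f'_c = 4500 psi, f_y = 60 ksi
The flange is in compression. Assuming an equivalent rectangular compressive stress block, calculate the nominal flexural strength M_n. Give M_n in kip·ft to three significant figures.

Tension: T = A_s f_y = 3.08 × 60 = 184.8 kips.
Try a within the flange: a = T/(0.85 f'_c b_f) = 184.8/(0.85 × 4.5 × 38) = 1.271 in.
Since a = 1.271 ≤ h_f = 5.4 in, the stress block lies entirely in the flange; analyse as a rectangular beam of width b_f.
M_n = T(d − a/2) = 184.8 × (27.1 − 0.6355) = 4890.6 kip·in.
M_n = 4890.6/12 = 407.55 kip·ft.

M_n ≈ 408 kip·ft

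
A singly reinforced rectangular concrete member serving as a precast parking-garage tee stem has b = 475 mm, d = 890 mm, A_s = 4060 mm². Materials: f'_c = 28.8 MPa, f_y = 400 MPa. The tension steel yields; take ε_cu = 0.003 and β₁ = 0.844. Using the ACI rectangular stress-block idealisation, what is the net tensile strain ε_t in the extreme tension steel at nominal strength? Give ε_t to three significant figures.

ε_t ≈ 0.0131

a = A_s f_y/(0.85 f'_c b) = 139.66 mm.
β₁ = 0.844, so c = a/β₁ = 139.66/0.844 = 165.47 mm.
From the linear strain diagram with ε_cu = 0.003: ε_t = 0.003 (d − c)/c = 0.003 × (890 − 165.47)/165.47 = 0.0131.
Since ε_t ≥ 0.005, the section is tension-controlled.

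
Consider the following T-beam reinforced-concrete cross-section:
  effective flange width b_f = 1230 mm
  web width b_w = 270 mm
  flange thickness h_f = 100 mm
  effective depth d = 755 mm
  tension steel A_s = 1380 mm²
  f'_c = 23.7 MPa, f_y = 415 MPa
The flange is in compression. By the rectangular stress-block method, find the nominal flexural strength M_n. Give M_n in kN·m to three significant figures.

M_n ≈ 426 kN·m

Tension: T = A_s f_y = 1380 × 415 = 572700 N.
Try a within the flange: a = T/(0.85 f'_c b_f) = 572700/(0.85 × 23.7 × 1230) = 23.11 mm.
Since a = 23.11 ≤ h_f = 100 mm, the stress block lies entirely in the flange; analyse as a rectangular beam of width b_f.
M_n = T(d − a/2) = 572700 × (755 − 11.555) = 425.77 × 10⁶ N·mm.
M_n = 425.77 kN·m.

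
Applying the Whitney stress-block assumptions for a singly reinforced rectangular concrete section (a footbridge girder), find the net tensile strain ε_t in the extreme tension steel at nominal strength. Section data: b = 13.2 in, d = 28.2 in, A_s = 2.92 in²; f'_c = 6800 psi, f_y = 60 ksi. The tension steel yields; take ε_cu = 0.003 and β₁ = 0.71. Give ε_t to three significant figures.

ε_t ≈ 0.0232

a = A_s f_y/(0.85 f'_c b) = 2.296 in.
β₁ = 0.71, so c = a/β₁ = 2.296/0.71 = 3.234 in.
From the linear strain diagram with ε_cu = 0.003: ε_t = 0.003 (d − c)/c = 0.003 × (28.2 − 3.234)/3.234 = 0.0232.
Since ε_t ≥ 0.005, the section is tension-controlled.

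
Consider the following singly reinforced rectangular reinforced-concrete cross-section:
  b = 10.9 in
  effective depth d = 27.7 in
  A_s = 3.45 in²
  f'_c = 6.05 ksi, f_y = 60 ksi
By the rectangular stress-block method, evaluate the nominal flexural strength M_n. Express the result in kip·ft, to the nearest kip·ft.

M_n ≈ 446 kip·ft

T = A_s f_y = 3.45 × 60 = 207 kips.
a = T/(0.85 f'_c b) = 207/(0.85 × 6.05 × 10.9) = 3.693 in.
M_n = T(d − a/2) = 207 × (27.7 − 1.8465) = 5351.7 kip·in = 5351.7/12 = 445.98 kip·ft.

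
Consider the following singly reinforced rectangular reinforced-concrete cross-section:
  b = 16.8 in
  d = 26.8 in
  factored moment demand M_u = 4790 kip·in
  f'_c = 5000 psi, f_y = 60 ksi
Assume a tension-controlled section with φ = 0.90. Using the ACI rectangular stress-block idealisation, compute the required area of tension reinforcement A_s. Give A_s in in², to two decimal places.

A_s ≈ 3.50 in²

M_n = M_u/φ = 4790/0.90 = 5322.22 kip·in.
From M_n = 0.85 f'_c a b (d − a/2):
a = d − √(d² − 2M_n/(0.85 f'_c b)) = 26.8 − √(26.8² − 2 × 5322.22/(0.85 × 5 × 16.8)) = 2.943 in.
A_s = 0.85 f'_c a b / f_y = 0.85 × 5 × 2.943 × 16.8 / 60 = 3.502 in².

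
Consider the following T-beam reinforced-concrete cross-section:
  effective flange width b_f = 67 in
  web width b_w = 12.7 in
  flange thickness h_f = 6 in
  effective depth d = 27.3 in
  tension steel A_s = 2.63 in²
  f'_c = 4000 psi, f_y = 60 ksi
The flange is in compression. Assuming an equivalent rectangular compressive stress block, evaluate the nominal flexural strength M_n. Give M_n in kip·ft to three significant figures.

M_n ≈ 354 kip·ft

Tension: T = A_s f_y = 2.63 × 60 = 157.8 kips.
Try a within the flange: a = T/(0.85 f'_c b_f) = 157.8/(0.85 × 4 × 67) = 0.693 in.
Since a = 0.693 ≤ h_f = 6 in, the stress block lies entirely in the flange; analyse as a rectangular beam of width b_f.
M_n = T(d − a/2) = 157.8 × (27.3 − 0.3465) = 4253.3 kip·in.
M_n = 4253.3/12 = 354.44 kip·ft.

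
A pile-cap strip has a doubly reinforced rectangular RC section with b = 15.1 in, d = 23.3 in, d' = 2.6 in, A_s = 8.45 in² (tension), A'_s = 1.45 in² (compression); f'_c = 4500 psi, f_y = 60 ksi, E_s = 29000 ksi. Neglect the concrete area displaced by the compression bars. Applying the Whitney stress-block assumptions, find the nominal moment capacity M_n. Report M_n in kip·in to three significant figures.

M_n ≈ 10100 kip·in

Assume both steels yield.
a = (A_s − A'_s) f_y/(0.85 f'_c b) = (8.45 − 1.45) × 60/(0.85 × 4.5 × 15.1) = 7.272 in.
c = a/β₁ = 7.272/0.825 = 8.815 in; ε'_s = 0.003(c − d')/c = 0.0021 ≥ ε_y = 0.0021, so the compression steel yields.
M_n = (A_s − A'_s) f_y (d − a/2) + A'_s f_y (d − d') = 420 × (23.3 − 3.636) + 87 × (23.3 − 2.6) = 8258.9 + 1800.9 = 10059.8 kip·in.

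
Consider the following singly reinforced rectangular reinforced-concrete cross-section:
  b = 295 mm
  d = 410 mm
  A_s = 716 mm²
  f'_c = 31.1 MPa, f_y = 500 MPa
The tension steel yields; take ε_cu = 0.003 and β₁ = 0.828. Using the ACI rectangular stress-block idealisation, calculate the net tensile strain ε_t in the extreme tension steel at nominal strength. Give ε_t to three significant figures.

ε_t ≈ 0.0192

a = A_s f_y/(0.85 f'_c b) = 45.91 mm.
β₁ = 0.828, so c = a/β₁ = 45.91/0.828 = 55.45 mm.
From the linear strain diagram with ε_cu = 0.003: ε_t = 0.003 (d − c)/c = 0.003 × (410 − 55.45)/55.45 = 0.0192.
Since ε_t ≥ 0.005, the section is tension-controlled.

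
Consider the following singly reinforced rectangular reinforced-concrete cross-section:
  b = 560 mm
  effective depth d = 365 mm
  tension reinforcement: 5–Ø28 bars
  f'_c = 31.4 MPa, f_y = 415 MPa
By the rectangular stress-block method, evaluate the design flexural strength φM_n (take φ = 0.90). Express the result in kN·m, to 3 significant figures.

φM_n ≈ 371 kN·m

A_s = 5 × 616 = 3080 mm².
T = A_s f_y = 3080 × 415 = 1278200 N = 1278.2 kN.
From C = T: a = T/(0.85 f'_c b) = 1278200/(0.85 × 31.4 × 560) = 85.52 mm.
M_n = T(d − a/2) = 1278.2 kN × (365 − 42.76) mm = 411.89 kN·m.
φM_n = 0.90 × 411.89 = 370.70 kN·m.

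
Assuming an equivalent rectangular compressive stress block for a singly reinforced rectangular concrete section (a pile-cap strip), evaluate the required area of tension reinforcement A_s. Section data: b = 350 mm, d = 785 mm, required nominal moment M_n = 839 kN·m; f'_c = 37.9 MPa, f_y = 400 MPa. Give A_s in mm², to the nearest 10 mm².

With M_n = 0.85 f'_c a b (d − a/2), solve the quadratic for a:
a = d − √(d² − 2M_n/(0.85 f'_c b)) = 785 − √(785² − 2 × 839×10⁶/(0.85 × 37.9 × 350)) = 101.33 mm.
A_s = 0.85 f'_c a b / f_y = 0.85 × 37.9 × 101.33 × 350 / 400 = 2856.3 mm².

A_s ≈ 2860 mm²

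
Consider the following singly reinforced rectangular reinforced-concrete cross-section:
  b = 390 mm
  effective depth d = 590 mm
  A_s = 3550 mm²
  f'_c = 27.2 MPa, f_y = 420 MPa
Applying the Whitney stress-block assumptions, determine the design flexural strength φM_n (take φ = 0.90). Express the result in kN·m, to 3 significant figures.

T = A_s f_y = 3550 × 420 = 1491000 N = 1491 kN.
From C = T: a = T/(0.85 f'_c b) = 1491000/(0.85 × 27.2 × 390) = 165.36 mm.
M_n = T(d − a/2) = 1491 kN × (590 − 82.68) mm = 756.41 kN·m.
φM_n = 0.90 × 756.41 = 680.77 kN·m.

φM_n ≈ 681 kN·m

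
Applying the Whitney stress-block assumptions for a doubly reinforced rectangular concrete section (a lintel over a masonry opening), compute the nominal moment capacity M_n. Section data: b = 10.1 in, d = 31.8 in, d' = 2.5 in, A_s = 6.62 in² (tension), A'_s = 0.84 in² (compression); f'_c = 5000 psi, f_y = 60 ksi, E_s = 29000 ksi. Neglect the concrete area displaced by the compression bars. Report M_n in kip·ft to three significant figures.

Assume both steels yield.
a = (A_s − A'_s) f_y/(0.85 f'_c b) = (6.62 − 0.84) × 60/(0.85 × 5 × 10.1) = 8.079 in.
c = a/β₁ = 8.079/0.8 = 10.099 in; ε'_s = 0.003(c − d')/c = 0.0023 ≥ ε_y = 0.0021, so the compression steel yields.
M_n = (A_s − A'_s) f_y (d − a/2) + A'_s f_y (d − d') = 346.8 × (31.8 − 4.0395) + 50.4 × (31.8 − 2.5) = 9627.3 + 1476.7 = 11104.0 kip·in = 11104.0/12 = 925.33 kip·ft.

M_n ≈ 925 kip·ft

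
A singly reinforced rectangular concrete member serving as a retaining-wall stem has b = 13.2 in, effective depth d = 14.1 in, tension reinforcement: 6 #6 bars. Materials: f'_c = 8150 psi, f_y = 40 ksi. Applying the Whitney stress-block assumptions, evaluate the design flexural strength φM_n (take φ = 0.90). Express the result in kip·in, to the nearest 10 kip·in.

φM_n ≈ 1290 kip·in

A_s = 6 × 0.44 = 2.64 in².
T = A_s f_y = 2.64 × 40 = 105.6 kips.
a = T/(0.85 f'_c b) = 105.6/(0.85 × 8.15 × 13.2) = 1.155 in.
M_n = T(d − a/2) = 105.6 × (14.1 − 0.5775) = 1428.0 kip·in.
φM_n = 0.90 × 1428.0 = 1285.2 kip·in.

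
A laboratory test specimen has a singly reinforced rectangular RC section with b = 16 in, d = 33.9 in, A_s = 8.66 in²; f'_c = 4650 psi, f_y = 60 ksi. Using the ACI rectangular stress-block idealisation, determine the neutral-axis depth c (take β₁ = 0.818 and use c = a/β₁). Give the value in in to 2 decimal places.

c ≈ 10.04 in

T = A_s f_y = 8.66 × 60 = 519.6 kips.
a = T/(0.85 f'_c b) = 519.6/(0.85 × 4.65 × 16) = 8.2163 in.
With β₁ = 0.818, c = a/β₁ = 8.2163/0.818 = 10.04 in.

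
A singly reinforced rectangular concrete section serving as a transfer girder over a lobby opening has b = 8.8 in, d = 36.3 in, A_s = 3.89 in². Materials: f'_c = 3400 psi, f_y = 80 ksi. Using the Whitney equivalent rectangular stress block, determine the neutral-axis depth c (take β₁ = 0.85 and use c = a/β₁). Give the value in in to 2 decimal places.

T = A_s f_y = 3.89 × 80 = 311.2 kips.
a = T/(0.85 f'_c b) = 311.2/(0.85 × 3.4 × 8.8) = 12.2366 in.
With β₁ = 0.85, c = a/β₁ = 12.2366/0.85 = 14.40 in.

c ≈ 14.40 in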